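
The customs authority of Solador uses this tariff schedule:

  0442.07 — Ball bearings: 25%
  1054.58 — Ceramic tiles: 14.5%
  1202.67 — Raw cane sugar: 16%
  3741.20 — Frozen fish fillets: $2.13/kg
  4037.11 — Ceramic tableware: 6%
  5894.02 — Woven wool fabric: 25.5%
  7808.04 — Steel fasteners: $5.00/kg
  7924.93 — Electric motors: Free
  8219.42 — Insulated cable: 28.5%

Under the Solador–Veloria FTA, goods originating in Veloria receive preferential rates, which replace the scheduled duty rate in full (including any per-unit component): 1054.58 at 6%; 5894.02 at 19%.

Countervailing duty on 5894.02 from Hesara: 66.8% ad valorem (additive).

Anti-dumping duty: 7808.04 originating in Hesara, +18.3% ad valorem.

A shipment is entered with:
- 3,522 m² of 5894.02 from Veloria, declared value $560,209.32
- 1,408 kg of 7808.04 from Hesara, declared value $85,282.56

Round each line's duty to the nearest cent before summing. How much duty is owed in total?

Line 1 (5894.02, Veloria, 3,522 m², $560,209.32):
Base rate for 5894.02 is 25.5%.
Origin Veloria qualifies under the Solador–Veloria agreement and 5894.02 is covered: preferential rate 19% applies instead.
The additional-duty order on 5894.02 targets Hesara, not Veloria; it does not apply.
Duty = $560,209.32 × 19% = $106,439.77.
Line 2 (7808.04, Hesara, 1,408 kg, $85,282.56):
Base rate for 7808.04 is $5.00/kg.
Additional duty on 7808.04 from Hesara: +18.3% ad valorem. Applied ad valorem rate = 18.3%.
Duty = $85,282.56 × 18.3% + 1,408 × $5.00 = $22,646.71.
Total = $106,439.77 + $22,646.71 = $129,086.48.

$129,086.48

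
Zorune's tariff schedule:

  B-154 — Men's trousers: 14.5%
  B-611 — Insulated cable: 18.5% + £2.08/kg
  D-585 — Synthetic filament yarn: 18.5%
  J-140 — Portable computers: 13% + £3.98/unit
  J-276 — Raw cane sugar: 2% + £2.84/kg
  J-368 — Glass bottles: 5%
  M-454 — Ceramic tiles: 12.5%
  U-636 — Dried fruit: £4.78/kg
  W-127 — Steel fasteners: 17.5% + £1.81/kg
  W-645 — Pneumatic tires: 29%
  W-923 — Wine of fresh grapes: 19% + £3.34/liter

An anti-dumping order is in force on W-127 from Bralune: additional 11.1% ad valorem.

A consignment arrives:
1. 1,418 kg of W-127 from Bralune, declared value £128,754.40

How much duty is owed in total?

£39,390.34

Line 1 (W-127, Bralune, 1,418 kg, £128,754.40):
Base rate for W-127 is 17.5% + £1.81/kg.
Additional duty on W-127 from Bralune: +11.1%. Applied ad valorem rate: 17.5% + 11.1% = 28.6%.
Duty = £128,754.40 × 28.6% + 1,418 × £1.81 = £39,390.34.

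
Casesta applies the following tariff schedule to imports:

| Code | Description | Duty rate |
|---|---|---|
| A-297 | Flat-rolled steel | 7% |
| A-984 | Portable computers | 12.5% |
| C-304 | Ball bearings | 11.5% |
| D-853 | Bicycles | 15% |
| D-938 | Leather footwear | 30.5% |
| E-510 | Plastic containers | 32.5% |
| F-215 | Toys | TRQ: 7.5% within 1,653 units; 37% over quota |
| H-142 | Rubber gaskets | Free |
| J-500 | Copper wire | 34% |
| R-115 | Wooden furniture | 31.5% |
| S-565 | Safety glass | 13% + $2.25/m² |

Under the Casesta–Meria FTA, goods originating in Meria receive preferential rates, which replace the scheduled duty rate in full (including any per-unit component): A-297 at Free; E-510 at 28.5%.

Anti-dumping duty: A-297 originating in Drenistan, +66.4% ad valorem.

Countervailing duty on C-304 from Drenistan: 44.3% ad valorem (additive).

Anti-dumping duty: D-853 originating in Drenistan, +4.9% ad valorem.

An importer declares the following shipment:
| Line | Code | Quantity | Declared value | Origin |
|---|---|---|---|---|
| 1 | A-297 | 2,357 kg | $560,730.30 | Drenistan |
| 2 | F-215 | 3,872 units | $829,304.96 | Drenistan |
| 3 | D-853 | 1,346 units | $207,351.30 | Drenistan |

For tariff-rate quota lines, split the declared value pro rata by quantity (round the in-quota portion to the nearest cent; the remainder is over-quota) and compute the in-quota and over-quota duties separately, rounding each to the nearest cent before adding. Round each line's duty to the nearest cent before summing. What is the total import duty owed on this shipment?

$655,240.13

Line 1 (A-297, Drenistan, 2,357 kg, $560,730.30):
Base rate for A-297 is 7%.
A-297 has an FTA preferential rate, but origin Drenistan is not Meria; base rate stands.
Additional duty on A-297 from Drenistan: +66.4%. Applied ad valorem rate: 7% + 66.4% = 73.4%.
Duty = $560,730.30 × 73.4% = $411,576.04.
Line 2 (F-215, Drenistan, 3,872 units, $829,304.96):
Code F-215 is under a tariff-rate quota (threshold 1,653 units). In-quota: 1,653 units at 7.5%; over-quota: 2,219 units at 37%.
Pro-rata value split: in-quota = $829,304.96 × 1,653/3,872 = $354,039.54; over-quota = $829,304.96 − $354,039.54 = $475,265.42.
In-quota duty = $354,039.54 × 7.5% = $26,552.97. Over-quota duty = $475,265.42 × 37% = $175,848.21.
Line duty = $26,552.97 + $175,848.21 = $202,401.18.
Line 3 (D-853, Drenistan, 1,346 units, $207,351.30):
Base rate for D-853 is 15%.
Additional duty on D-853 from Drenistan: +4.9%. Applied ad valorem rate: 15% + 4.9% = 19.9%.
Duty = $207,351.30 × 19.9% = $41,262.91.
Total = $411,576.04 + $202,401.18 + $41,262.91 = $655,240.13.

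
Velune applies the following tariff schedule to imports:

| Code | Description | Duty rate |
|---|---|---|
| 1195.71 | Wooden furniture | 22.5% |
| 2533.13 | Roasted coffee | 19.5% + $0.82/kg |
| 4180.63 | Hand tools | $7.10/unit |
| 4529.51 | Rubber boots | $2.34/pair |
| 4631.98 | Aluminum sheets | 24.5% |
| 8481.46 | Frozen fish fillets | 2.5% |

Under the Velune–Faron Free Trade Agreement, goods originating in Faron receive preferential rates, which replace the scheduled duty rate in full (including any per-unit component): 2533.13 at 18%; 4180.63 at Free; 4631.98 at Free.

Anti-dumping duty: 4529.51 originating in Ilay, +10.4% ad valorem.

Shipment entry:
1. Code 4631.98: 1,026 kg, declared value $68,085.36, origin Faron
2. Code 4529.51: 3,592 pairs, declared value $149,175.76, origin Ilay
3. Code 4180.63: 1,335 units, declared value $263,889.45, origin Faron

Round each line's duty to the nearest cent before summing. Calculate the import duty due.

Line 1 (4631.98, Faron, 1,026 kg, $68,085.36):
Base rate for 4631.98 is 24.5%.
Origin Faron qualifies under the Velune–Faron agreement and 4631.98 is covered: preferential rate Free applies instead.
Duty = $68,085.36 × 0% = $0.00.
Line 2 (4529.51, Ilay, 3,592 pairs, $149,175.76):
Base rate for 4529.51 is $2.34/pair.
Additional duty on 4529.51 from Ilay: +10.4% ad valorem. Applied ad valorem rate = 10.4%.
Duty = $149,175.76 × 10.4% + 3,592 × $2.34 = $23,919.56.
Line 3 (4180.63, Faron, 1,335 units, $263,889.45):
Base rate for 4180.63 is $7.10/unit.
Origin Faron qualifies under the Velune–Faron agreement and 4180.63 is covered: preferential rate Free applies instead.
Duty = $263,889.45 × 0% = $0.00.
Total = $0.00 + $23,919.56 + $0.00 = $23,919.56.

$23,919.56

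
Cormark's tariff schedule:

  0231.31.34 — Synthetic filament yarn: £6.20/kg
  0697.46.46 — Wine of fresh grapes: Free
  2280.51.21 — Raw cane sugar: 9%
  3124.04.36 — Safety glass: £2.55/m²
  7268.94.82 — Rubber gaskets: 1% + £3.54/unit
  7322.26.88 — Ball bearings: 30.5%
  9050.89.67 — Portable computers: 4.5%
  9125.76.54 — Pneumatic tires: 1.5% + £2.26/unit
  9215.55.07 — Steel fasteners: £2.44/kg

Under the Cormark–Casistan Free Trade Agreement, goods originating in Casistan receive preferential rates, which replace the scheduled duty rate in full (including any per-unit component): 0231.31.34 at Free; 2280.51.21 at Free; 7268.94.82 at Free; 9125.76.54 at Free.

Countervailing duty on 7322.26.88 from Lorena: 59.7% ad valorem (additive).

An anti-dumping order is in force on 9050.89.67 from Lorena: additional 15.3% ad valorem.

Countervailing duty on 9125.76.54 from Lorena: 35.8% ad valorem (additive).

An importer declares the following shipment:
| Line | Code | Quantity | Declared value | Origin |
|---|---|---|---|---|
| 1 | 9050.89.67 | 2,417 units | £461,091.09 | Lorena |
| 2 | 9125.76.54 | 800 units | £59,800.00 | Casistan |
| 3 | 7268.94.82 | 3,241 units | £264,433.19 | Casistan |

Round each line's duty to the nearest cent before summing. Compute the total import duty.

Line 1 (9050.89.67, Lorena, 2,417 units, £461,091.09):
Base rate for 9050.89.67 is 4.5%.
Additional duty on 9050.89.67 from Lorena: +15.3%. Applied ad valorem rate: 4.5% + 15.3% = 19.8%.
Duty = £461,091.09 × 19.8% = £91,296.04.
Line 2 (9125.76.54, Casistan, 800 units, £59,800.00):
Base rate for 9125.76.54 is 1.5% + £2.26/unit.
Origin Casistan qualifies under the Cormark–Casistan agreement and 9125.76.54 is covered: preferential rate Free applies instead.
The additional-duty order on 9125.76.54 targets Lorena, not Casistan; it does not apply.
Duty = £59,800.00 × 0% = £0.00.
Line 3 (7268.94.82, Casistan, 3,241 units, £264,433.19):
Base rate for 7268.94.82 is 1% + £3.54/unit.
Origin Casistan qualifies under the Cormark–Casistan agreement and 7268.94.82 is covered: preferential rate Free applies instead.
Duty = £264,433.19 × 0% = £0.00.
Total = £91,296.04 + £0.00 + £0.00 = £91,296.04.

£91,296.04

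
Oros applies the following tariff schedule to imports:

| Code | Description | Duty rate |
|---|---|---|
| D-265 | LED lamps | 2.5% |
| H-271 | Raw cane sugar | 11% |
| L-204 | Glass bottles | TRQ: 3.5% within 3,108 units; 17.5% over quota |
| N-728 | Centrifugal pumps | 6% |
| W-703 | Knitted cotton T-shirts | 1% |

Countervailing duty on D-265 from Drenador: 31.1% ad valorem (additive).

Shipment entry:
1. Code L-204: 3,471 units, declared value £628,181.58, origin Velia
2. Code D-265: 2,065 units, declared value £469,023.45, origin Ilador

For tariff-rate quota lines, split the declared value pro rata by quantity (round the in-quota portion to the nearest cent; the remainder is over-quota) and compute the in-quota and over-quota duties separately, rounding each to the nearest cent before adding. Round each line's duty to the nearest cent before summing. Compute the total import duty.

£42,909.34

Line 1 (L-204, Velia, 3,471 units, £628,181.58):
Code L-204 is under a tariff-rate quota (threshold 3,108 units). In-quota: 3,108 units at 3.5%; over-quota: 363 units at 17.5%.
Pro-rata value split: in-quota = £628,181.58 × 3,108/3,471 = £562,485.84; over-quota = £628,181.58 − £562,485.84 = £65,695.74.
In-quota duty = £562,485.84 × 3.5% = £19,687.00. Over-quota duty = £65,695.74 × 17.5% = £11,496.75.
Line duty = £19,687.00 + £11,496.75 = £31,183.75.
Line 2 (D-265, Ilador, 2,065 units, £469,023.45):
Base rate for D-265 is 2.5%.
The additional-duty order on D-265 targets Drenador, not Ilador; it does not apply.
Duty = £469,023.45 × 2.5% = £11,725.59.
Total = £31,183.75 + £11,725.59 = £42,909.34.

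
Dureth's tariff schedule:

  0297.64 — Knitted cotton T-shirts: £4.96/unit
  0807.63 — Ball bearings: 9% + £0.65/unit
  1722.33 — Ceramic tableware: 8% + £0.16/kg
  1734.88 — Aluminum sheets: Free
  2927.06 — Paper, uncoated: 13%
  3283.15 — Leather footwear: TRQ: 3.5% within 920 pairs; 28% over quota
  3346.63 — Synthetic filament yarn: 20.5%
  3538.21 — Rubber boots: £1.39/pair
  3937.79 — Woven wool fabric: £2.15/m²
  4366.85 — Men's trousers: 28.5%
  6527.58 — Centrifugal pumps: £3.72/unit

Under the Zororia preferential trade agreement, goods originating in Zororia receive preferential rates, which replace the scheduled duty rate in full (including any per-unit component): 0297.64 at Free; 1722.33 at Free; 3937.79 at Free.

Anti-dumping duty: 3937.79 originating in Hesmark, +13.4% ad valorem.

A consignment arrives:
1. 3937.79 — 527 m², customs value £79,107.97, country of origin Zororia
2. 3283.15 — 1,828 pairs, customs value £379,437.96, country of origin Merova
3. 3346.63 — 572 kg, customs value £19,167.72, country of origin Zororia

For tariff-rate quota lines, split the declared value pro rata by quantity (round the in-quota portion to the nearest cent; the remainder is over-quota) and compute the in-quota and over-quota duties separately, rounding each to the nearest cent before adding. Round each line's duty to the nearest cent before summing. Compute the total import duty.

Line 1 (3937.79, Zororia, 527 m², £79,107.97):
Base rate for 3937.79 is £2.15/m².
Origin Zororia qualifies under the Dureth–Zororia agreement and 3937.79 is covered: preferential rate Free applies instead.
The additional-duty order on 3937.79 targets Hesmark, not Zororia; it does not apply.
Duty = £79,107.97 × 0% = £0.00.
Line 2 (3283.15, Merova, 1,828 pairs, £379,437.96):
Code 3283.15 is under a tariff-rate quota (threshold 920 pairs). In-quota: 920 pairs at 3.5%; over-quota: 908 pairs at 28%.
Pro-rata value split: in-quota = £379,437.96 × 920/1,828 = £190,964.40; over-quota = £379,437.96 − £190,964.40 = £188,473.56.
In-quota duty = £190,964.40 × 3.5% = £6,683.75. Over-quota duty = £188,473.56 × 28% = £52,772.60.
Line duty = £6,683.75 + £52,772.60 = £59,456.35.
Line 3 (3346.63, Zororia, 572 kg, £19,167.72):
Base rate for 3346.63 is 20.5%.
Origin Zororia is the FTA partner but 3346.63 is not on the preference list; base rate stands.
Duty = £19,167.72 × 20.5% = £3,929.38.
Total = £0.00 + £59,456.35 + £3,929.38 = £63,385.73.

£63,385.73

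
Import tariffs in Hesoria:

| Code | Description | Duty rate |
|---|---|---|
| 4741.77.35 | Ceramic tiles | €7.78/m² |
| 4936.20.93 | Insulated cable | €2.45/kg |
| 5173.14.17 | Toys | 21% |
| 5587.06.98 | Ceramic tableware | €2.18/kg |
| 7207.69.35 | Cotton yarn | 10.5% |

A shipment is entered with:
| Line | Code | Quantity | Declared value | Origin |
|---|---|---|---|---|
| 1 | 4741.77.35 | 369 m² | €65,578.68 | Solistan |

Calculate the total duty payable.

Line 1 (4741.77.35, Solistan, 369 m², €65,578.68):
Base rate for 4741.77.35 is €7.78/m².
Duty = 369 × €7.78 = €2,870.82.

€2,870.82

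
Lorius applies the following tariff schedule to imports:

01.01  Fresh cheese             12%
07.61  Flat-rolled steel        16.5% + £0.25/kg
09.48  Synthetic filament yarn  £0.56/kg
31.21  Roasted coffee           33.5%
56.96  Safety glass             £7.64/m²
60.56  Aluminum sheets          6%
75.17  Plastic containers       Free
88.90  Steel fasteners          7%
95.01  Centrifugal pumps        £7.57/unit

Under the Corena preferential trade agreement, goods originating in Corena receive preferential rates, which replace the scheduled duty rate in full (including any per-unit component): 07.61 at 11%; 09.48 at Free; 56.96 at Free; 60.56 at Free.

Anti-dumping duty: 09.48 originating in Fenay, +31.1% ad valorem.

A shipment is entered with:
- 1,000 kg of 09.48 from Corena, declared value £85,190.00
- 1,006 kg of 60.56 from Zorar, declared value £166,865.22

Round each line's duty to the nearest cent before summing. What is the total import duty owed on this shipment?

£10,011.91

Line 1 (09.48, Corena, 1,000 kg, £85,190.00):
Base rate for 09.48 is £0.56/kg.
Origin Corena qualifies under the Lorius–Corena agreement and 09.48 is covered: preferential rate Free applies instead.
The additional-duty order on 09.48 targets Fenay, not Corena; it does not apply.
Duty = £85,190.00 × 0% = £0.00.
Line 2 (60.56, Zorar, 1,006 kg, £166,865.22):
Base rate for 60.56 is 6%.
60.56 has an FTA preferential rate, but origin Zorar is not Corena; base rate stands.
Duty = £166,865.22 × 6% = £10,011.91.
Total = £0.00 + £10,011.91 = £10,011.91.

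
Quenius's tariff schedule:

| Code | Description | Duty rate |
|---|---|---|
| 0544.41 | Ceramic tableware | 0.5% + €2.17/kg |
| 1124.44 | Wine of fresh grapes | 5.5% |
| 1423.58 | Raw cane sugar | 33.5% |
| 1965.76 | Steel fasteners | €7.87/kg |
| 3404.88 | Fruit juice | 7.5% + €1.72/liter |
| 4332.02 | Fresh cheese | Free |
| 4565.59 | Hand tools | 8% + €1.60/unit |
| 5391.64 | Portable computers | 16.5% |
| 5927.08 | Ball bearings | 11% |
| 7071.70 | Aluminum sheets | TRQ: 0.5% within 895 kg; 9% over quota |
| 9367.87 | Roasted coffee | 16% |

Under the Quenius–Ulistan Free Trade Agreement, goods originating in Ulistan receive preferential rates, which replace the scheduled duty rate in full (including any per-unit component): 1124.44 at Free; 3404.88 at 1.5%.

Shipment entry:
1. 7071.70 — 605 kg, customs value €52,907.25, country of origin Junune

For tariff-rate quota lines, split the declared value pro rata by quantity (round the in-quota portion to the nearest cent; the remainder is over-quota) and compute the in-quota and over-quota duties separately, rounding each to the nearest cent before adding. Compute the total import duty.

Line 1 (7071.70, Junune, 605 kg, €52,907.25):
Code 7071.70 is under a tariff-rate quota (threshold 895 kg). Quantity 605 kg is within the quota, so the in-quota rate 0.5% applies to the full value.
Duty = €52,907.25 × 0.5% = €264.54.

€264.54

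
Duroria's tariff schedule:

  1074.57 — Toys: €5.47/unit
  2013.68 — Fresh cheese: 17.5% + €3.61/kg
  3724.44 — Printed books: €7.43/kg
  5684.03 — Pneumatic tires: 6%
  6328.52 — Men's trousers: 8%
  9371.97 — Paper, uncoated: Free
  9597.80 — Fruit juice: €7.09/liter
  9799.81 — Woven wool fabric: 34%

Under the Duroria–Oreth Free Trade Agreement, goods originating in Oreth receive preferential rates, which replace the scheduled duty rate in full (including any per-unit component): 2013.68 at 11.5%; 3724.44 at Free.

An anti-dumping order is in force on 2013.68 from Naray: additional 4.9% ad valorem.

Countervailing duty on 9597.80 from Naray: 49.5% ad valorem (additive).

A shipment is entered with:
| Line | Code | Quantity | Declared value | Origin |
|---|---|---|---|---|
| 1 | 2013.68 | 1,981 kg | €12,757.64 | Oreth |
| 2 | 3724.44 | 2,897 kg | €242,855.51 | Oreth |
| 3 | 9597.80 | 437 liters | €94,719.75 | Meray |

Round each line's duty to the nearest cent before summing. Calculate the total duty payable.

€4,565.46

Line 1 (2013.68, Oreth, 1,981 kg, €12,757.64):
Base rate for 2013.68 is 17.5% + €3.61/kg.
Origin Oreth qualifies under the Duroria–Oreth agreement and 2013.68 is covered: preferential rate 11.5% applies instead.
The additional-duty order on 2013.68 targets Naray, not Oreth; it does not apply.
Duty = €12,757.64 × 11.5% = €1,467.13.
Line 2 (3724.44, Oreth, 2,897 kg, €242,855.51):
Base rate for 3724.44 is €7.43/kg.
Origin Oreth qualifies under the Duroria–Oreth agreement and 3724.44 is covered: preferential rate Free applies instead.
Duty = €242,855.51 × 0% = €0.00.
Line 3 (9597.80, Meray, 437 liters, €94,719.75):
Base rate for 9597.80 is €7.09/liter.
The additional-duty order on 9597.80 targets Naray, not Meray; it does not apply.
Duty = 437 × €7.09 = €3,098.33.
Total = €1,467.13 + €0.00 + €3,098.33 = €4,565.46.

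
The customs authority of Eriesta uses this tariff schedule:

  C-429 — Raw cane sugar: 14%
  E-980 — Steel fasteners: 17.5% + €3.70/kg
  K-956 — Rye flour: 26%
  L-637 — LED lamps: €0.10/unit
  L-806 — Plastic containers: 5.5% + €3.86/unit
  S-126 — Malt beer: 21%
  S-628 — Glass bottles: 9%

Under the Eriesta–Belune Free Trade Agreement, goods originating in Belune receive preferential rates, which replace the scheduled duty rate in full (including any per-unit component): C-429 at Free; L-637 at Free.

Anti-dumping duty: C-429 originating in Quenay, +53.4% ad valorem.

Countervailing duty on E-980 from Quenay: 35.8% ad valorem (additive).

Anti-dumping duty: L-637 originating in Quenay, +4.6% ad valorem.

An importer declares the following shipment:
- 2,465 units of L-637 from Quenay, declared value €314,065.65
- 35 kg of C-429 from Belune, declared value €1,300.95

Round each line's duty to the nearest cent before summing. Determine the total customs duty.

€14,693.52

Line 1 (L-637, Quenay, 2,465 units, €314,065.65):
Base rate for L-637 is €0.10/unit.
L-637 has an FTA preferential rate, but origin Quenay is not Belune; base rate stands.
Additional duty on L-637 from Quenay: +4.6% ad valorem. Applied ad valorem rate = 4.6%.
Duty = €314,065.65 × 4.6% + 2,465 × €0.10 = €14,693.52.
Line 2 (C-429, Belune, 35 kg, €1,300.95):
Base rate for C-429 is 14%.
Origin Belune qualifies under the Eriesta–Belune agreement and C-429 is covered: preferential rate Free applies instead.
The additional-duty order on C-429 targets Quenay, not Belune; it does not apply.
Duty = €1,300.95 × 0% = €0.00.
Total = €14,693.52 + €0.00 = €14,693.52.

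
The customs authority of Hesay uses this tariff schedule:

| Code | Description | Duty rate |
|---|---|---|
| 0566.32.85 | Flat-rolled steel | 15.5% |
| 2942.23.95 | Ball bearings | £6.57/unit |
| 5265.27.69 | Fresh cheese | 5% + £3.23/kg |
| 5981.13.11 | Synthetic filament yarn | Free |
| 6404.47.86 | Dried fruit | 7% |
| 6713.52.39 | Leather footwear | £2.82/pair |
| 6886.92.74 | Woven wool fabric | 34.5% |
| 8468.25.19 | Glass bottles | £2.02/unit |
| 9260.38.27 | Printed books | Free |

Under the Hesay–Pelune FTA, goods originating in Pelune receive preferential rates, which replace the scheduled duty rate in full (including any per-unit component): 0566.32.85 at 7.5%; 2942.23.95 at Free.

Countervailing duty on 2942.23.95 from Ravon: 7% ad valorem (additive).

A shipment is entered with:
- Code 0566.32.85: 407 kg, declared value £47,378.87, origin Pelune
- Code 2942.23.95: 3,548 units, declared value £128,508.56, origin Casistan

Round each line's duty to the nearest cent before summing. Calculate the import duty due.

Line 1 (0566.32.85, Pelune, 407 kg, £47,378.87):
Base rate for 0566.32.85 is 15.5%.
Origin Pelune qualifies under the Hesay–Pelune agreement and 0566.32.85 is covered: preferential rate 7.5% applies instead.
Duty = £47,378.87 × 7.5% = £3,553.42.
Line 2 (2942.23.95, Casistan, 3,548 units, £128,508.56):
Base rate for 2942.23.95 is £6.57/unit.
2942.23.95 has an FTA preferential rate, but origin Casistan is not Pelune; base rate stands.
The additional-duty order on 2942.23.95 targets Ravon, not Casistan; it does not apply.
Duty = 3,548 × £6.57 = £23,310.36.
Total = £3,553.42 + £23,310.36 = £26,863.78.

£26,863.78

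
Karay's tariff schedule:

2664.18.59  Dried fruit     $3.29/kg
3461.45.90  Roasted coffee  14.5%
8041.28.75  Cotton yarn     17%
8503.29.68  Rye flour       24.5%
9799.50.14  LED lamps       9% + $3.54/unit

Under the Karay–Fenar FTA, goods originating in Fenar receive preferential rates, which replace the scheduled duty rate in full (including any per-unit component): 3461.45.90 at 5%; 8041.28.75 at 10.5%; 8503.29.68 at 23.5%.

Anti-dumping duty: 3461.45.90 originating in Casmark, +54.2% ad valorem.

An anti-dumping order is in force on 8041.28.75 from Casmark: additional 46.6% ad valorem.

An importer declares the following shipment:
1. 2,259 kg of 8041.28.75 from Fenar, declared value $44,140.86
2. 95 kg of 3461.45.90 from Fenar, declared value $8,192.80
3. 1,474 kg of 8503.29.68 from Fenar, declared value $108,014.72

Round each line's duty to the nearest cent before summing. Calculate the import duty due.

$30,427.89

Line 1 (8041.28.75, Fenar, 2,259 kg, $44,140.86):
Base rate for 8041.28.75 is 17%.
Origin Fenar qualifies under the Karay–Fenar agreement and 8041.28.75 is covered: preferential rate 10.5% applies instead.
The additional-duty order on 8041.28.75 targets Casmark, not Fenar; it does not apply.
Duty = $44,140.86 × 10.5% = $4,634.79.
Line 2 (3461.45.90, Fenar, 95 kg, $8,192.80):
Base rate for 3461.45.90 is 14.5%.
Origin Fenar qualifies under the Karay–Fenar agreement and 3461.45.90 is covered: preferential rate 5% applies instead.
The additional-duty order on 3461.45.90 targets Casmark, not Fenar; it does not apply.
Duty = $8,192.80 × 5% = $409.64.
Line 3 (8503.29.68, Fenar, 1,474 kg, $108,014.72):
Base rate for 8503.29.68 is 24.5%.
Origin Fenar qualifies under the Karay–Fenar agreement and 8503.29.68 is covered: preferential rate 23.5% applies instead.
Duty = $108,014.72 × 23.5% = $25,383.46.
Total = $4,634.79 + $409.64 + $25,383.46 = $30,427.89.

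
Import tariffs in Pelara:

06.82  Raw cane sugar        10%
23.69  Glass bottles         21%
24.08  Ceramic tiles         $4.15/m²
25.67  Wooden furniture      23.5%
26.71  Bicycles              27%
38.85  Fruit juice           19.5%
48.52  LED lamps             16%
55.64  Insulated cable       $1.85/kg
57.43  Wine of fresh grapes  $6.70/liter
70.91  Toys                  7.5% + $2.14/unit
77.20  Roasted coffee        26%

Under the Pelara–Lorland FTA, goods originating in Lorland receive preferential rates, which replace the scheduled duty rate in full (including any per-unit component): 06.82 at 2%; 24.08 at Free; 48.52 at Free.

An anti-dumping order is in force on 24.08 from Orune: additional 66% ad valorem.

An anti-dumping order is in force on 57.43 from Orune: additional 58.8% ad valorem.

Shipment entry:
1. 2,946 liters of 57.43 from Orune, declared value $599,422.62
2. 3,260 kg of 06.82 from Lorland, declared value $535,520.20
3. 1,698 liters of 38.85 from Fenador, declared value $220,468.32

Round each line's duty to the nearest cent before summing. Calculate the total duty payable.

Line 1 (57.43, Orune, 2,946 liters, $599,422.62):
Base rate for 57.43 is $6.70/liter.
Additional duty on 57.43 from Orune: +58.8% ad valorem. Applied ad valorem rate = 58.8%.
Duty = $599,422.62 × 58.8% + 2,946 × $6.70 = $372,198.70.
Line 2 (06.82, Lorland, 3,260 kg, $535,520.20):
Base rate for 06.82 is 10%.
Origin Lorland qualifies under the Pelara–Lorland agreement and 06.82 is covered: preferential rate 2% applies instead.
Duty = $535,520.20 × 2% = $10,710.40.
Line 3 (38.85, Fenador, 1,698 liters, $220,468.32):
Base rate for 38.85 is 19.5%.
Duty = $220,468.32 × 19.5% = $42,991.32.
Total = $372,198.70 + $10,710.40 + $42,991.32 = $425,900.42.

$425,900.42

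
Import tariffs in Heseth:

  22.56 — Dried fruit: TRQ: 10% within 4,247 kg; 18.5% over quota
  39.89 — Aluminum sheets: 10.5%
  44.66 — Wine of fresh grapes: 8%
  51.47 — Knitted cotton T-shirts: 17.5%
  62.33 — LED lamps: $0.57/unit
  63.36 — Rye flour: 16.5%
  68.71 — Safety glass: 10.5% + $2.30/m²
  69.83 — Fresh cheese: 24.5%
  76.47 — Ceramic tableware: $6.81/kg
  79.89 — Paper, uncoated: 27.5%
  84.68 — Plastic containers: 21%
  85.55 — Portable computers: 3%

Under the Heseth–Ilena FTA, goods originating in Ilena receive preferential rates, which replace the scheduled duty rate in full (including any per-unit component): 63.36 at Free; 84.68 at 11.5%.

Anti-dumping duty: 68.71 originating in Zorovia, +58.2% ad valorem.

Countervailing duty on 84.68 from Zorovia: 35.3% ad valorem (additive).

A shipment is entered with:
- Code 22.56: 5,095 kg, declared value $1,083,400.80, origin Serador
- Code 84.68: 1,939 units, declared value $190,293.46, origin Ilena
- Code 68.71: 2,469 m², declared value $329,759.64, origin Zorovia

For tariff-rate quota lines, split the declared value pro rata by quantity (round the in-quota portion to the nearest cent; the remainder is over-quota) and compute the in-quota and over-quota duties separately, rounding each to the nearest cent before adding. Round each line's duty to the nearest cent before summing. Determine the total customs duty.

Line 1 (22.56, Serador, 5,095 kg, $1,083,400.80):
Code 22.56 is under a tariff-rate quota (threshold 4,247 kg). In-quota: 4,247 kg at 10%; over-quota: 848 kg at 18.5%.
Pro-rata value split: in-quota = $1,083,400.80 × 4,247/5,095 = $903,082.08; over-quota = $1,083,400.80 − $903,082.08 = $180,318.72.
In-quota duty = $903,082.08 × 10% = $90,308.21. Over-quota duty = $180,318.72 × 18.5% = $33,358.96.
Line duty = $90,308.21 + $33,358.96 = $123,667.17.
Line 2 (84.68, Ilena, 1,939 units, $190,293.46):
Base rate for 84.68 is 21%.
Origin Ilena qualifies under the Heseth–Ilena agreement and 84.68 is covered: preferential rate 11.5% applies instead.
The additional-duty order on 84.68 targets Zorovia, not Ilena; it does not apply.
Duty = $190,293.46 × 11.5% = $21,883.75.
Line 3 (68.71, Zorovia, 2,469 m², $329,759.64):
Base rate for 68.71 is 10.5% + $2.30/m².
Additional duty on 68.71 from Zorovia: +58.2%. Applied ad valorem rate: 10.5% + 58.2% = 68.7%.
Duty = $329,759.64 × 68.7% + 2,469 × $2.30 = $232,223.57.
Total = $123,667.17 + $21,883.75 + $232,223.57 = $377,774.49.

$377,774.49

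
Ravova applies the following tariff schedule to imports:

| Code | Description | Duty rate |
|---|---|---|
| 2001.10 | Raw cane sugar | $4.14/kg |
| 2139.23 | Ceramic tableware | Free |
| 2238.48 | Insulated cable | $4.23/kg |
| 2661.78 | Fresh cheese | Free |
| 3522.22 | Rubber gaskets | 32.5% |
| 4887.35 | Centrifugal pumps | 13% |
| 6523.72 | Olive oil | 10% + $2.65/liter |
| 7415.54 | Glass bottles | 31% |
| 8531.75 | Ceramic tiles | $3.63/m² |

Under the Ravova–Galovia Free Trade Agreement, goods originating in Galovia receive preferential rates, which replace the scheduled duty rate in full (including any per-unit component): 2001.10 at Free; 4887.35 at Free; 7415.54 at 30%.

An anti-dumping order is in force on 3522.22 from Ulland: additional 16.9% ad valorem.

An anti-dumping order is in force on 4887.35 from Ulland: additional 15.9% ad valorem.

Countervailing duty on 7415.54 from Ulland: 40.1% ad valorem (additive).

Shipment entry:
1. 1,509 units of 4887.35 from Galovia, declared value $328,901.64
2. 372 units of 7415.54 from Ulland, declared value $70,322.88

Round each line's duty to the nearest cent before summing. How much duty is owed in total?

Line 1 (4887.35, Galovia, 1,509 units, $328,901.64):
Base rate for 4887.35 is 13%.
Origin Galovia qualifies under the Ravova–Galovia agreement and 4887.35 is covered: preferential rate Free applies instead.
The additional-duty order on 4887.35 targets Ulland, not Galovia; it does not apply.
Duty = $328,901.64 × 0% = $0.00.
Line 2 (7415.54, Ulland, 372 units, $70,322.88):
Base rate for 7415.54 is 31%.
7415.54 has an FTA preferential rate, but origin Ulland is not Galovia; base rate stands.
Additional duty on 7415.54 from Ulland: +40.1%. Applied ad valorem rate: 31% + 40.1% = 71.1%.
Duty = $70,322.88 × 71.1% = $49,999.57.
Total = $0.00 + $49,999.57 = $49,999.57.

$49,999.57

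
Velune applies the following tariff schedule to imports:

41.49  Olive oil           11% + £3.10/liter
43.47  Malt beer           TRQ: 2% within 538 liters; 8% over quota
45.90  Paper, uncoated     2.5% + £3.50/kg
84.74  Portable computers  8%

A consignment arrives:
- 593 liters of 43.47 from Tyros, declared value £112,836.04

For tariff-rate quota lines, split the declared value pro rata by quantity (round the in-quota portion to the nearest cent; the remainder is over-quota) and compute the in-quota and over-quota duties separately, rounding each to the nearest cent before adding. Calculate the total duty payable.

Line 1 (43.47, Tyros, 593 liters, £112,836.04):
Code 43.47 is under a tariff-rate quota (threshold 538 liters). In-quota: 538 liters at 2%; over-quota: 55 liters at 8%.
Pro-rata value split: in-quota = £112,836.04 × 538/593 = £102,370.64; over-quota = £112,836.04 − £102,370.64 = £10,465.40.
In-quota duty = £102,370.64 × 2% = £2,047.41. Over-quota duty = £10,465.40 × 8% = £837.23.
Line duty = £2,047.41 + £837.23 = £2,884.64.

£2,884.64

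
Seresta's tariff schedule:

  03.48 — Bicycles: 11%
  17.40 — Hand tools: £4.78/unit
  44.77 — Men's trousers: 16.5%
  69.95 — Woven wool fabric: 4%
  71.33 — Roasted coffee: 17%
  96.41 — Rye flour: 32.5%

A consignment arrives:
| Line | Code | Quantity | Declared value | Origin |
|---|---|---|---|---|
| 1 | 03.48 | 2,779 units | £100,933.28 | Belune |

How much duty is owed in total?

£11,102.66

Line 1 (03.48, Belune, 2,779 units, £100,933.28):
Base rate for 03.48 is 11%.
Duty = £100,933.28 × 11% = £11,102.66.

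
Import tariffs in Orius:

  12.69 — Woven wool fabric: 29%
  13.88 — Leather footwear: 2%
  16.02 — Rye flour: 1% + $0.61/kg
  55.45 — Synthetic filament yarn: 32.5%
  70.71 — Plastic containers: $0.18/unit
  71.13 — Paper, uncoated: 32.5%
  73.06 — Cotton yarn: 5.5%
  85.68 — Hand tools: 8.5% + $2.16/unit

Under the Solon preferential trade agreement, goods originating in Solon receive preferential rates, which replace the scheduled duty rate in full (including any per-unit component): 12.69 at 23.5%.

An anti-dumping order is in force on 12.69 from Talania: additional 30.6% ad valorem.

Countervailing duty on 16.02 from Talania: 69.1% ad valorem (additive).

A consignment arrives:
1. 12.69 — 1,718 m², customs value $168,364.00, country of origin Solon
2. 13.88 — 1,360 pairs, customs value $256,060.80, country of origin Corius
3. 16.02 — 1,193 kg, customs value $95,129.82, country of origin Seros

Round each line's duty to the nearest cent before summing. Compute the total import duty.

Line 1 (12.69, Solon, 1,718 m², $168,364.00):
Base rate for 12.69 is 29%.
Origin Solon qualifies under the Orius–Solon agreement and 12.69 is covered: preferential rate 23.5% applies instead.
The additional-duty order on 12.69 targets Talania, not Solon; it does not apply.
Duty = $168,364.00 × 23.5% = $39,565.54.
Line 2 (13.88, Corius, 1,360 pairs, $256,060.80):
Base rate for 13.88 is 2%.
Duty = $256,060.80 × 2% = $5,121.22.
Line 3 (16.02, Seros, 1,193 kg, $95,129.82):
Base rate for 16.02 is 1% + $0.61/kg.
The additional-duty order on 16.02 targets Talania, not Seros; it does not apply.
Duty = $95,129.82 × 1% + 1,193 × $0.61 = $1,679.03.
Total = $39,565.54 + $5,121.22 + $1,679.03 = $46,365.79.

$46,365.79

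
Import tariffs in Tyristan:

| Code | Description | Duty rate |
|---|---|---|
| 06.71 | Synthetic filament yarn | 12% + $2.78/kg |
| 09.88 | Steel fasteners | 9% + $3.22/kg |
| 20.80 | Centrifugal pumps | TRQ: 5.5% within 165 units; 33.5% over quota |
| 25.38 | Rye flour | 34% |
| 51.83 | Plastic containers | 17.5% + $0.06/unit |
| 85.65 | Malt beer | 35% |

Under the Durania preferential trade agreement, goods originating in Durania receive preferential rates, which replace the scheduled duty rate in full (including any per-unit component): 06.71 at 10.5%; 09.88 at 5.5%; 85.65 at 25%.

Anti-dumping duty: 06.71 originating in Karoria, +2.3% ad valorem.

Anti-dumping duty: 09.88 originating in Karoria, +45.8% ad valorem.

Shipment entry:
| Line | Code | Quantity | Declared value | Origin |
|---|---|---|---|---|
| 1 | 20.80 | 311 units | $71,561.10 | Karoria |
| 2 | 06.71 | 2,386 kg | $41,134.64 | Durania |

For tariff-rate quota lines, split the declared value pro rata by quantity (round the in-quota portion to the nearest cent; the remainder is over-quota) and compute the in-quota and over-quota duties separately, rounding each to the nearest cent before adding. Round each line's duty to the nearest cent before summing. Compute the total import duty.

$17,661.49

Line 1 (20.80, Karoria, 311 units, $71,561.10):
Code 20.80 is under a tariff-rate quota (threshold 165 units). In-quota: 165 units at 5.5%; over-quota: 146 units at 33.5%.
Pro-rata value split: in-quota = $71,561.10 × 165/311 = $37,966.50; over-quota = $71,561.10 − $37,966.50 = $33,594.60.
In-quota duty = $37,966.50 × 5.5% = $2,088.16. Over-quota duty = $33,594.60 × 33.5% = $11,254.19.
Line duty = $2,088.16 + $11,254.19 = $13,342.35.
Line 2 (06.71, Durania, 2,386 kg, $41,134.64):
Base rate for 06.71 is 12% + $2.78/kg.
Origin Durania qualifies under the Tyristan–Durania agreement and 06.71 is covered: preferential rate 10.5% applies instead.
The additional-duty order on 06.71 targets Karoria, not Durania; it does not apply.
Duty = $41,134.64 × 10.5% = $4,319.14.
Total = $13,342.35 + $4,319.14 = $17,661.49.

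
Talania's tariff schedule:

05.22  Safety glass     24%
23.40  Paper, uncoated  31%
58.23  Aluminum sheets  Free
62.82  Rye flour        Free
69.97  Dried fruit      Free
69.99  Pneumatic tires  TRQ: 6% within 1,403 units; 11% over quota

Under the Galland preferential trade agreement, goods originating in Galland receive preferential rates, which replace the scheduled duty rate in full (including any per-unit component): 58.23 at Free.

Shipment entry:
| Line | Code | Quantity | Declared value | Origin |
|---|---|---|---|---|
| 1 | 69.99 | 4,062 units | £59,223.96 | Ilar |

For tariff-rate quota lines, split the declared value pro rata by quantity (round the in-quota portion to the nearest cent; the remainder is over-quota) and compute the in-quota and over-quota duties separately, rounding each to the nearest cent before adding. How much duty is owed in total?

Line 1 (69.99, Ilar, 4,062 units, £59,223.96):
Code 69.99 is under a tariff-rate quota (threshold 1,403 units). In-quota: 1,403 units at 6%; over-quota: 2,659 units at 11%.
Pro-rata value split: in-quota = £59,223.96 × 1,403/4,062 = £20,455.74; over-quota = £59,223.96 − £20,455.74 = £38,768.22.
In-quota duty = £20,455.74 × 6% = £1,227.34. Over-quota duty = £38,768.22 × 11% = £4,264.50.
Line duty = £1,227.34 + £4,264.50 = £5,491.84.

£5,491.84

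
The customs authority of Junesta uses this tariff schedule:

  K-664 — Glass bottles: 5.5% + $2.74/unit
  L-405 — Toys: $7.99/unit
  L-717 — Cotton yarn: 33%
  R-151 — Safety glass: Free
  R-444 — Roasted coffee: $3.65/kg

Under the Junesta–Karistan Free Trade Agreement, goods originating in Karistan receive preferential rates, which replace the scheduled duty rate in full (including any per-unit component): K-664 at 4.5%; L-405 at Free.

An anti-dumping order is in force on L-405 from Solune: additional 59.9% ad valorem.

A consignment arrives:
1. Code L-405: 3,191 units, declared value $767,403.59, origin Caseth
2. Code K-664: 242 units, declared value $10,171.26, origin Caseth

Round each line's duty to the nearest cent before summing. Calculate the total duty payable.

Line 1 (L-405, Caseth, 3,191 units, $767,403.59):
Base rate for L-405 is $7.99/unit.
L-405 has an FTA preferential rate, but origin Caseth is not Karistan; base rate stands.
The additional-duty order on L-405 targets Solune, not Caseth; it does not apply.
Duty = 3,191 × $7.99 = $25,496.09.
Line 2 (K-664, Caseth, 242 units, $10,171.26):
Base rate for K-664 is 5.5% + $2.74/unit.
K-664 has an FTA preferential rate, but origin Caseth is not Karistan; base rate stands.
Duty = $10,171.26 × 5.5% + 242 × $2.74 = $1,222.50.
Total = $25,496.09 + $1,222.50 = $26,718.59.

$26,718.59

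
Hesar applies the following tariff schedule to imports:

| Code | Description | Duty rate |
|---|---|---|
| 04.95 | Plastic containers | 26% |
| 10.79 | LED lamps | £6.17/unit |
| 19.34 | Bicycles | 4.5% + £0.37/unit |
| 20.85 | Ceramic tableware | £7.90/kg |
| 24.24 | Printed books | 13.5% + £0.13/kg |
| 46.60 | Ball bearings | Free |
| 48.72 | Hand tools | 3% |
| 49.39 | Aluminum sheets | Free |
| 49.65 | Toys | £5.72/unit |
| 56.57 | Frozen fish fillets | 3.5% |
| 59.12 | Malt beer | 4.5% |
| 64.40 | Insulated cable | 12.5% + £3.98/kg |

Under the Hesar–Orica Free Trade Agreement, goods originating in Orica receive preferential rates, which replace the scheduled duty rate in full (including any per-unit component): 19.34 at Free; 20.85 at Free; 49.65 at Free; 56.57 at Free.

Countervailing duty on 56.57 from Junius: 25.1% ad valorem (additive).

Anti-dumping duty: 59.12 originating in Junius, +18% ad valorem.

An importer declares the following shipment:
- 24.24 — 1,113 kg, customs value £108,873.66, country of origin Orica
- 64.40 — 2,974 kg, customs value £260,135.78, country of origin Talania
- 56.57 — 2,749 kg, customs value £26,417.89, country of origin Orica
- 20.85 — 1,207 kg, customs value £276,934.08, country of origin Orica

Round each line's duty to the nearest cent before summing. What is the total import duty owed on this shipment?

Line 1 (24.24, Orica, 1,113 kg, £108,873.66):
Base rate for 24.24 is 13.5% + £0.13/kg.
Origin Orica is the FTA partner but 24.24 is not on the preference list; base rate stands.
Duty = £108,873.66 × 13.5% + 1,113 × £0.13 = £14,842.63.
Line 2 (64.40, Talania, 2,974 kg, £260,135.78):
Base rate for 64.40 is 12.5% + £3.98/kg.
Duty = £260,135.78 × 12.5% + 2,974 × £3.98 = £44,353.49.
Line 3 (56.57, Orica, 2,749 kg, £26,417.89):
Base rate for 56.57 is 3.5%.
Origin Orica qualifies under the Hesar–Orica agreement and 56.57 is covered: preferential rate Free applies instead.
The additional-duty order on 56.57 targets Junius, not Orica; it does not apply.
Duty = £26,417.89 × 0% = £0.00.
Line 4 (20.85, Orica, 1,207 kg, £276,934.08):
Base rate for 20.85 is £7.90/kg.
Origin Orica qualifies under the Hesar–Orica agreement and 20.85 is covered: preferential rate Free applies instead.
Duty = £276,934.08 × 0% = £0.00.
Total = £14,842.63 + £44,353.49 + £0.00 + £0.00 = £59,196.12.

£59,196.12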